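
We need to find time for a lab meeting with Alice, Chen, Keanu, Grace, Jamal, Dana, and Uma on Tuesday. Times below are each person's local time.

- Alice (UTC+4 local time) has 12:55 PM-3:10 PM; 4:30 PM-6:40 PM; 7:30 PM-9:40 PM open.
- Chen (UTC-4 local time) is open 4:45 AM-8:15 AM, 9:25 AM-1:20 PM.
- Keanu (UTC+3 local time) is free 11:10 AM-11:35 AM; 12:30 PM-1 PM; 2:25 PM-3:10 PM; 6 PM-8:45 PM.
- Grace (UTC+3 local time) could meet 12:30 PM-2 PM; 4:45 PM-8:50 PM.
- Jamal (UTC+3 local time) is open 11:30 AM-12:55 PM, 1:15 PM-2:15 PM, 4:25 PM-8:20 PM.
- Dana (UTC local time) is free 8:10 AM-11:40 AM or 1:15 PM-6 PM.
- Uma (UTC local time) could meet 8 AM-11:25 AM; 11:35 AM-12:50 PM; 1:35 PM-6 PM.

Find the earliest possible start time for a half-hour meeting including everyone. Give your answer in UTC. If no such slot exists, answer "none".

Alice in UTC: 08:55-11:10, 12:30-14:40, 15:30-17:40 (subtract 4h to convert from UTC+4).
Chen in UTC: 08:45-12:15, 13:25-17:20 (add 4h to convert from UTC-4).
Keanu in UTC: 08:10-08:35, 09:30-10:00, 11:25-12:10, 15:00-17:45 (subtract 3h to convert from UTC+3).
Grace in UTC: 09:30-11:00, 13:45-17:50 (subtract 3h to convert from UTC+3).
Jamal in UTC: 08:30-09:55, 10:15-11:15, 13:25-17:20 (subtract 3h to convert from UTC+3).
Dana in UTC: 08:10-11:40, 13:15-18:00.
Uma in UTC: 08:00-11:25, 11:35-12:50, 13:35-18:00.
Alice ∩ Chen: 08:55-11:10, 13:25-14:40, 15:30-17:20.
Alice ∩ Chen ∩ Keanu: 09:30-10:00, 15:30-17:20.
Alice ∩ Chen ∩ Keanu ∩ Grace: 09:30-10:00, 15:30-17:20.
Alice ∩ Chen ∩ Keanu ∩ Grace ∩ Jamal: 09:30-09:55, 15:30-17:20.
Alice ∩ Chen ∩ Keanu ∩ Grace ∩ Jamal ∩ Dana: 09:30-09:55, 15:30-17:20.
Alice ∩ Chen ∩ Keanu ∩ Grace ∩ Jamal ∩ Dana ∩ Uma: 09:30-09:55, 15:30-17:20.
The first common window of at least 30 minutes is 15:30-17:20, so the earliest start is 15:30.

15:30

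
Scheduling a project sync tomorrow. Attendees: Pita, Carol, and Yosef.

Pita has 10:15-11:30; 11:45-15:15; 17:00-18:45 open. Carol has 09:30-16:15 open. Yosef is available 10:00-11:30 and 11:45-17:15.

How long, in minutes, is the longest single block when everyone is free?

210

Pita ∩ Carol: 10:15-11:30, 11:45-15:15.
Pita ∩ Carol ∩ Yosef: 10:15-11:30, 11:45-15:15.
The longest is 11:45-15:15 at 210 minutes.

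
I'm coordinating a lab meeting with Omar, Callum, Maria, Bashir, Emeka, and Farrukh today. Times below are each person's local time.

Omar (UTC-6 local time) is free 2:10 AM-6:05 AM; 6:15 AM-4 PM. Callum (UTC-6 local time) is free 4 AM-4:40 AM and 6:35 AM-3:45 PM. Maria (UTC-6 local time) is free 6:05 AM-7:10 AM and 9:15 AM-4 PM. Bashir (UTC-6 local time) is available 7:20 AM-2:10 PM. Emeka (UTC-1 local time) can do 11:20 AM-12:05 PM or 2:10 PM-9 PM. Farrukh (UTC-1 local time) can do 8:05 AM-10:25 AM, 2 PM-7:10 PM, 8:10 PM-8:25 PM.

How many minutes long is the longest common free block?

Omar in UTC: 08:10-12:05, 12:15-22:00 (add 6h to convert from UTC-6).
Callum in UTC: 10:00-10:40, 12:35-21:45 (add 6h to convert from UTC-6).
Maria in UTC: 12:05-13:10, 15:15-22:00 (add 6h to convert from UTC-6).
Bashir in UTC: 13:20-20:10 (add 6h to convert from UTC-6).
Emeka in UTC: 12:20-13:05, 15:10-22:00 (add 1h to convert from UTC-1).
Farrukh in UTC: 09:05-11:25, 15:00-20:10, 21:10-21:25 (add 1h to convert from UTC-1).
Omar ∩ Callum: 10:00-10:40, 12:35-21:45.
Omar ∩ Callum ∩ Maria: 12:35-13:10, 15:15-21:45.
Omar ∩ Callum ∩ Maria ∩ Bashir: 15:15-20:10.
Omar ∩ Callum ∩ Maria ∩ Bashir ∩ Emeka: 15:15-20:10.
Omar ∩ Callum ∩ Maria ∩ Bashir ∩ Emeka ∩ Farrukh: 15:15-20:10.
The longest is 15:15-20:10 at 295 minutes.

295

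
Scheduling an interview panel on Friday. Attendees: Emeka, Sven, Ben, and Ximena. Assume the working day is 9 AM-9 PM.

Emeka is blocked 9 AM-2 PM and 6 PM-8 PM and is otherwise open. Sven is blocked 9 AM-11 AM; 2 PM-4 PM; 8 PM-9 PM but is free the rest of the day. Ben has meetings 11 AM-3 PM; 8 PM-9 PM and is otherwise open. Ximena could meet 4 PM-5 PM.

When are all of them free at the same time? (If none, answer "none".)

16:00-17:00

Emeka free: 14:00-18:00, 20:00-21:00 (invert busy blocks within the working day).
Sven free: 11:00-14:00, 16:00-20:00 (invert busy blocks within the working day).
Ben free: 09:00-11:00, 15:00-20:00 (invert busy blocks within the working day).
Ximena free: 16:00-17:00.
Emeka ∩ Sven: 16:00-18:00.
Emeka ∩ Sven ∩ Ben: 16:00-18:00.
Emeka ∩ Sven ∩ Ben ∩ Ximena: 16:00-17:00.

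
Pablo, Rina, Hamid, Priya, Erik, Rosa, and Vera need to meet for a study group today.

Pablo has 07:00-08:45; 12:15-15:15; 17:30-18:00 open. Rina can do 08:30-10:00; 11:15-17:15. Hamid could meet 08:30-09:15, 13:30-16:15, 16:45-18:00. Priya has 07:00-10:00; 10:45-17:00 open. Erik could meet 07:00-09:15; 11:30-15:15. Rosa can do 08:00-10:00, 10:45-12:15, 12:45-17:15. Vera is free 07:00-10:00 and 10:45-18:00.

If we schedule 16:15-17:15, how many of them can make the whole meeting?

3

Rina, Rosa, and Vera can make the full 16:15-17:15 slot — that's 3.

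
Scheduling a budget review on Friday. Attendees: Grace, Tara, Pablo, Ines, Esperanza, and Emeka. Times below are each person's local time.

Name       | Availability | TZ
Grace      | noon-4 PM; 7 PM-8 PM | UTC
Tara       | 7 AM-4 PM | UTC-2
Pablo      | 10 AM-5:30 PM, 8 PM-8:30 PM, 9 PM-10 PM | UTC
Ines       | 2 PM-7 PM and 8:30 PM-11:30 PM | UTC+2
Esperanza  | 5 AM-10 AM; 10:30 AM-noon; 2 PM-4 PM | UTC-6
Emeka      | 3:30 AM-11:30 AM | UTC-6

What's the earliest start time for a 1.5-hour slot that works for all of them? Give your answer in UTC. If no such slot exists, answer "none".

12:00

Grace in UTC: 12:00-16:00, 19:00-20:00.
Tara in UTC: 09:00-18:00 (add 2h to convert from UTC-2).
Pablo in UTC: 10:00-17:30, 20:00-20:30, 21:00-22:00.
Ines in UTC: 12:00-17:00, 18:30-21:30 (subtract 2h to convert from UTC+2).
Esperanza in UTC: 11:00-16:00, 16:30-18:00, 20:00-22:00 (add 6h to convert from UTC-6).
Emeka in UTC: 09:30-17:30 (add 6h to convert from UTC-6).
Grace ∩ Tara: 12:00-16:00.
Grace ∩ Tara ∩ Pablo: 12:00-16:00.
Grace ∩ Tara ∩ Pablo ∩ Ines: 12:00-16:00.
Grace ∩ Tara ∩ Pablo ∩ Ines ∩ Esperanza: 12:00-16:00.
Grace ∩ Tara ∩ Pablo ∩ Ines ∩ Esperanza ∩ Emeka: 12:00-16:00.
So the common availability across everyone is 12:00-16:00.
The first common window of at least 90 minutes is 12:00-16:00, so the earliest start is 12:00.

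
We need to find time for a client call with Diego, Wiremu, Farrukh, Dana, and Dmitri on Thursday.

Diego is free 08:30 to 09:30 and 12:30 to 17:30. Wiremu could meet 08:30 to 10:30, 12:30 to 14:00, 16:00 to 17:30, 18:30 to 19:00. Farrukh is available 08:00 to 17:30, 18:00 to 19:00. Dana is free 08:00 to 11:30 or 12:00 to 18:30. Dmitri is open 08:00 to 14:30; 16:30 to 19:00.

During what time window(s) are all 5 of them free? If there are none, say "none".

Diego ∩ Wiremu: 08:30-09:30, 12:30-14:00, 16:00-17:30.
Diego ∩ Wiremu ∩ Farrukh: 08:30-09:30, 12:30-14:00, 16:00-17:30.
Diego ∩ Wiremu ∩ Farrukh ∩ Dana: 08:30-09:30, 12:30-14:00, 16:00-17:30.
Diego ∩ Wiremu ∩ Farrukh ∩ Dana ∩ Dmitri: 08:30-09:30, 12:30-14:00, 16:30-17:30.

08:30-09:30, 12:30-14:00, 16:30-17:30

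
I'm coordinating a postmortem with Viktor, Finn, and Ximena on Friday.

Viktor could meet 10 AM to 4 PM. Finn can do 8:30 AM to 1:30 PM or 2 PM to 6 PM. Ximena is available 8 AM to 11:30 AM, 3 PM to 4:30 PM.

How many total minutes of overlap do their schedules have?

150

Viktor ∩ Finn: 10:00-13:30, 14:00-16:00.
Viktor ∩ Finn ∩ Ximena: 10:00-11:30, 15:00-16:00.
Summing the common windows: 90 + 60 = 150 minutes.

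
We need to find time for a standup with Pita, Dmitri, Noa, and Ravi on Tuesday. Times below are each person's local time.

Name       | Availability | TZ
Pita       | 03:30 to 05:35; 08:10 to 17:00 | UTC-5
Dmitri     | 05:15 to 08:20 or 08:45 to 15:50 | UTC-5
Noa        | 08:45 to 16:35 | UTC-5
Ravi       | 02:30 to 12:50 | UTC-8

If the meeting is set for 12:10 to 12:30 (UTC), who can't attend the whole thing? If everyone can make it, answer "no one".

Noa, Pita

Pita in UTC: 08:30-10:35, 13:10-22:00 (add 5h to convert from UTC-5).
Dmitri in UTC: 10:15-13:20, 13:45-20:50 (add 5h to convert from UTC-5).
Noa in UTC: 13:45-21:35 (add 5h to convert from UTC-5).
Ravi in UTC: 10:30-20:50 (add 8h to convert from UTC-8).
Pita: not fully free for 12:10-12:30. Dmitri: free for 12:10-12:30. Noa: not fully free for 12:10-12:30. Ravi: free for 12:10-12:30.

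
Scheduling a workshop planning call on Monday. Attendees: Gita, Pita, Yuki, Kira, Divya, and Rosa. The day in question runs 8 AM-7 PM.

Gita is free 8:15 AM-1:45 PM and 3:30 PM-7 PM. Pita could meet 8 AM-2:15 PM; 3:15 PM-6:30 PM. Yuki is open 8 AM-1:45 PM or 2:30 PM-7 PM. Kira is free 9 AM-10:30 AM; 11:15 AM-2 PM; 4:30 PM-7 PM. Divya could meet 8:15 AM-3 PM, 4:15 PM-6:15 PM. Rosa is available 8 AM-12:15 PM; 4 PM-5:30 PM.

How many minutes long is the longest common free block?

90

Gita ∩ Pita: 08:15-13:45, 15:30-18:30.
Gita ∩ Pita ∩ Yuki: 08:15-13:45, 15:30-18:30.
Gita ∩ Pita ∩ Yuki ∩ Kira: 09:00-10:30, 11:15-13:45, 16:30-18:30.
Gita ∩ Pita ∩ Yuki ∩ Kira ∩ Divya: 09:00-10:30, 11:15-13:45, 16:30-18:15.
Gita ∩ Pita ∩ Yuki ∩ Kira ∩ Divya ∩ Rosa: 09:00-10:30, 11:15-12:15, 16:30-17:30.
The longest is 09:00-10:30 at 90 minutes.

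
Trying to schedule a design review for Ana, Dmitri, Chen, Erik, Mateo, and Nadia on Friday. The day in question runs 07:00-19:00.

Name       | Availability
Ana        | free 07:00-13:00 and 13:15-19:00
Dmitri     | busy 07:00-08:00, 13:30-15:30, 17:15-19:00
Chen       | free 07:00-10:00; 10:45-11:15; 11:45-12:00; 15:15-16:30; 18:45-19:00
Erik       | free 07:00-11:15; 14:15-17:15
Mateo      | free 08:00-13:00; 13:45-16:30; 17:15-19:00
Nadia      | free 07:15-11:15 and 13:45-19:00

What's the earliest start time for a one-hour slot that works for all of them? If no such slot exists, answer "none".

08:00

Ana free: 07:00-13:00, 13:15-19:00.
Dmitri free: 08:00-13:30, 15:30-17:15 (invert busy blocks within the working day).
Chen free: 07:00-10:00, 10:45-11:15, 11:45-12:00, 15:15-16:30, 18:45-19:00.
Erik free: 07:00-11:15, 14:15-17:15.
Mateo free: 08:00-13:00, 13:45-16:30, 17:15-19:00.
Nadia free: 07:15-11:15, 13:45-19:00.
Ana ∩ Dmitri: 08:00-13:00, 13:15-13:30, 15:30-17:15.
Ana ∩ Dmitri ∩ Chen: 08:00-10:00, 10:45-11:15, 11:45-12:00, 15:30-16:30.
Ana ∩ Dmitri ∩ Chen ∩ Erik: 08:00-10:00, 10:45-11:15, 15:30-16:30.
Ana ∩ Dmitri ∩ Chen ∩ Erik ∩ Mateo: 08:00-10:00, 10:45-11:15, 15:30-16:30.
Ana ∩ Dmitri ∩ Chen ∩ Erik ∩ Mateo ∩ Nadia: 08:00-10:00, 10:45-11:15, 15:30-16:30.
The first common window of at least 60 minutes is 08:00-10:00, so the earliest start is 08:00.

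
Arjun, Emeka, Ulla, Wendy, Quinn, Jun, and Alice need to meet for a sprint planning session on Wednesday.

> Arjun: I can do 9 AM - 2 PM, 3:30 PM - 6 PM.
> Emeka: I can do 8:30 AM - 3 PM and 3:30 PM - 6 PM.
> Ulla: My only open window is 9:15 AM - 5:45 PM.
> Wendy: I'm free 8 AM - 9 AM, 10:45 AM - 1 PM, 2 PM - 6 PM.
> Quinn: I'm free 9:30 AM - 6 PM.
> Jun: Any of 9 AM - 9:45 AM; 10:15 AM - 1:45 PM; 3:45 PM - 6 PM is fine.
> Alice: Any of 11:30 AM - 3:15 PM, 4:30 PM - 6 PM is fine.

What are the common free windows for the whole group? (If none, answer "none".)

Arjun ∩ Emeka: 09:00-14:00, 15:30-18:00.
Arjun ∩ Emeka ∩ Ulla: 09:15-14:00, 15:30-17:45.
Arjun ∩ Emeka ∩ Ulla ∩ Wendy: 10:45-13:00, 15:30-17:45.
Arjun ∩ Emeka ∩ Ulla ∩ Wendy ∩ Quinn: 10:45-13:00, 15:30-17:45.
Arjun ∩ Emeka ∩ Ulla ∩ Wendy ∩ Quinn ∩ Jun: 10:45-13:00, 15:45-17:45.
Arjun ∩ Emeka ∩ Ulla ∩ Wendy ∩ Quinn ∩ Jun ∩ Alice: 11:30-13:00, 16:30-17:45.

11:30-13:00, 16:30-17:45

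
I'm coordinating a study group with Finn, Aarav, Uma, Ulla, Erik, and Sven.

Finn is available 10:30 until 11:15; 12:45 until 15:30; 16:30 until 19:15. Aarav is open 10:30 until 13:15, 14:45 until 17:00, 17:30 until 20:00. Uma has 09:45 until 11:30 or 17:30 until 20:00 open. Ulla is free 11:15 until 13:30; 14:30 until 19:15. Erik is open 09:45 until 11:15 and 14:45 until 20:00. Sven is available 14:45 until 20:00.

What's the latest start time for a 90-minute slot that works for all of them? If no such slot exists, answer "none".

Finn ∩ Aarav: 10:30-11:15, 12:45-13:15, 14:45-15:30, 16:30-17:00, 17:30-19:15.
Finn ∩ Aarav ∩ Uma: 10:30-11:15, 17:30-19:15.
Finn ∩ Aarav ∩ Uma ∩ Ulla: 17:30-19:15.
Finn ∩ Aarav ∩ Uma ∩ Ulla ∩ Erik: 17:30-19:15.
Finn ∩ Aarav ∩ Uma ∩ Ulla ∩ Erik ∩ Sven: 17:30-19:15.
The last common window of at least 90 minutes is 17:30-19:15; a 90-minute meeting can start as late as 17:45 and still end by 19:15.

17:45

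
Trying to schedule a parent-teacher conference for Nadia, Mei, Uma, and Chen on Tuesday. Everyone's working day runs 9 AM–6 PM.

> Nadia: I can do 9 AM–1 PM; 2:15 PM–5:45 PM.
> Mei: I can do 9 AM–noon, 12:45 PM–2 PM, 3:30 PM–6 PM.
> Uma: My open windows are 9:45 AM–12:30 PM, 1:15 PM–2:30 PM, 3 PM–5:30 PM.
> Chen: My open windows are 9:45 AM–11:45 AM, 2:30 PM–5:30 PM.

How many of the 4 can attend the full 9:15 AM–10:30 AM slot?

2

Nadia and Mei can make the full 09:15-10:30 slot — that's 2.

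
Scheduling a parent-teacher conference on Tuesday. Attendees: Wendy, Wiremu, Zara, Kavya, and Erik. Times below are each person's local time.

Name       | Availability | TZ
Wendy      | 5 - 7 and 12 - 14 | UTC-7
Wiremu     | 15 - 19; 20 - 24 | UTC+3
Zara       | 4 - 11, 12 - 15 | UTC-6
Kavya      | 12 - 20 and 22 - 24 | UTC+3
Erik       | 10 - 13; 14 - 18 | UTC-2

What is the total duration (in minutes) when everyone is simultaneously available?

Wendy in UTC: 12:00-14:00, 19:00-21:00 (add 7h to convert from UTC-7).
Wiremu in UTC: 12:00-16:00, 17:00-21:00 (subtract 3h to convert from UTC+3).
Zara in UTC: 10:00-17:00, 18:00-21:00 (add 6h to convert from UTC-6).
Kavya in UTC: 09:00-17:00, 19:00-21:00 (subtract 3h to convert from UTC+3).
Erik in UTC: 12:00-15:00, 16:00-20:00 (add 2h to convert from UTC-2).
Wendy ∩ Wiremu: 12:00-14:00, 19:00-21:00.
Wendy ∩ Wiremu ∩ Zara: 12:00-14:00, 19:00-21:00.
Wendy ∩ Wiremu ∩ Zara ∩ Kavya: 12:00-14:00, 19:00-21:00.
Wendy ∩ Wiremu ∩ Zara ∩ Kavya ∩ Erik: 12:00-14:00, 19:00-20:00.
Summing the common windows: 120 + 60 = 180 minutes.

180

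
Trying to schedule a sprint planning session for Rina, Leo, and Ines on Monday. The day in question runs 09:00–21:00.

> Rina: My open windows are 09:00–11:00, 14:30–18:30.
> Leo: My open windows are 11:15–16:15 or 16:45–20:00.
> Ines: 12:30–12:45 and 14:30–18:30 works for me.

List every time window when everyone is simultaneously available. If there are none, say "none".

Rina ∩ Leo: 14:30-16:15, 16:45-18:30.
Rina ∩ Leo ∩ Ines: 14:30-16:15, 16:45-18:30.

14:30-16:15, 16:45-18:30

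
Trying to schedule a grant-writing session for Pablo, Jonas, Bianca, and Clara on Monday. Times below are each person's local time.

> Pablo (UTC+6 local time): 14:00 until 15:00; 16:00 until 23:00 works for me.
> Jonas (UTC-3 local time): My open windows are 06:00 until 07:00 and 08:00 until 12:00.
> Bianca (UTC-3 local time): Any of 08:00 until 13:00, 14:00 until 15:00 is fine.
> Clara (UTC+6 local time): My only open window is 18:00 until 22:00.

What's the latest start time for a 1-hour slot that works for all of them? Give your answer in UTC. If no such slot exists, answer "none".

14:00

Pablo in UTC: 08:00-09:00, 10:00-17:00 (subtract 6h to convert from UTC+6).
Jonas in UTC: 09:00-10:00, 11:00-15:00 (add 3h to convert from UTC-3).
Bianca in UTC: 11:00-16:00, 17:00-18:00 (add 3h to convert from UTC-3).
Clara in UTC: 12:00-16:00 (subtract 6h to convert from UTC+6).
Pablo ∩ Jonas: 11:00-15:00.
Pablo ∩ Jonas ∩ Bianca: 11:00-15:00.
Pablo ∩ Jonas ∩ Bianca ∩ Clara: 12:00-15:00.
The last common window of at least 60 minutes is 12:00-15:00; a 60-minute meeting can start as late as 14:00 and still end by 15:00.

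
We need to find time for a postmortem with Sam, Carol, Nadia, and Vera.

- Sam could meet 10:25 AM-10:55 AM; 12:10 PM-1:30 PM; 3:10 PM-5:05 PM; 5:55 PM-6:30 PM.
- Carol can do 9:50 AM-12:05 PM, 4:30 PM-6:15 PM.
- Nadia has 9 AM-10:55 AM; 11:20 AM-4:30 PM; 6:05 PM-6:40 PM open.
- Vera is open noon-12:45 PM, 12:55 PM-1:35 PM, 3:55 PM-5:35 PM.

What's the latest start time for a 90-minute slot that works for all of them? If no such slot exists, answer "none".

Sam ∩ Carol: 10:25-10:55, 16:30-17:05, 17:55-18:15.
Sam ∩ Carol ∩ Nadia: 10:25-10:55, 18:05-18:15.
Sam ∩ Carol ∩ Nadia ∩ Vera: ∅.
There is no time when everyone is free.
No common window is at least 90 minutes long.

none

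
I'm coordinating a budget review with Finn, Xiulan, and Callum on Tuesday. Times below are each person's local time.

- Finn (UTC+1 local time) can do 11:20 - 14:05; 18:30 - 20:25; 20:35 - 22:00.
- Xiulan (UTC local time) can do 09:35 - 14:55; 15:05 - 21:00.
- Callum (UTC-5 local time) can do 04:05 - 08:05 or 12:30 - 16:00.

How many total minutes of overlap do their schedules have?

365

Finn in UTC: 10:20-13:05, 17:30-19:25, 19:35-21:00 (subtract 1h to convert from UTC+1).
Xiulan in UTC: 09:35-14:55, 15:05-21:00.
Callum in UTC: 09:05-13:05, 17:30-21:00 (add 5h to convert from UTC-5).
Finn ∩ Xiulan: 10:20-13:05, 17:30-19:25, 19:35-21:00.
Finn ∩ Xiulan ∩ Callum: 10:20-13:05, 17:30-19:25, 19:35-21:00.
Summing the common windows: 165 + 115 + 85 = 365 minutes.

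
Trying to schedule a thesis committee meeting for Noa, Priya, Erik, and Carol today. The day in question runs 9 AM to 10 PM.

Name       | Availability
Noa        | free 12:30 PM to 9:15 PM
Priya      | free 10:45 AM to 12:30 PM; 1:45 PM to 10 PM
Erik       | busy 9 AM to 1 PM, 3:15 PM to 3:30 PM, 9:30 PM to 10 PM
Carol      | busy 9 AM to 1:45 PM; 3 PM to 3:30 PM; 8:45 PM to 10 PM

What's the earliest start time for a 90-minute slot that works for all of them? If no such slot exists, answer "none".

15:30

Noa free: 12:30-21:15.
Priya free: 10:45-12:30, 13:45-22:00.
Erik free: 13:00-15:15, 15:30-21:30 (invert busy blocks within the working day).
Carol free: 13:45-15:00, 15:30-20:45 (invert busy blocks within the working day).
Noa ∩ Priya: 13:45-21:15.
Noa ∩ Priya ∩ Erik: 13:45-15:15, 15:30-21:15.
Noa ∩ Priya ∩ Erik ∩ Carol: 13:45-15:00, 15:30-20:45.
Those are the intersection windows.
The first common window of at least 90 minutes is 15:30-20:45, so the earliest start is 15:30.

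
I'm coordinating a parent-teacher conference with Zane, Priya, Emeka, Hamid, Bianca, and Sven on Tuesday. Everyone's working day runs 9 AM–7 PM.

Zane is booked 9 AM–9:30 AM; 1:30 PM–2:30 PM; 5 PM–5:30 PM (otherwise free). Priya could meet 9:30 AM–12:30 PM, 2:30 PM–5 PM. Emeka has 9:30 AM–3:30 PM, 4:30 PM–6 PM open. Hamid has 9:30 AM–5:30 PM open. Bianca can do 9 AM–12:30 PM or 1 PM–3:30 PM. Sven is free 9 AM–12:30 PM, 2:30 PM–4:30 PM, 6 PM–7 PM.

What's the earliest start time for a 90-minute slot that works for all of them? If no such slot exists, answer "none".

Zane free: 09:30-13:30, 14:30-17:00, 17:30-19:00 (invert busy blocks within the working day).
Priya free: 09:30-12:30, 14:30-17:00.
Emeka free: 09:30-15:30, 16:30-18:00.
Hamid free: 09:30-17:30.
Bianca free: 09:00-12:30, 13:00-15:30.
Sven free: 09:00-12:30, 14:30-16:30, 18:00-19:00.
Zane ∩ Priya: 09:30-12:30, 14:30-17:00.
Zane ∩ Priya ∩ Emeka: 09:30-12:30, 14:30-15:30, 16:30-17:00.
Zane ∩ Priya ∩ Emeka ∩ Hamid: 09:30-12:30, 14:30-15:30, 16:30-17:00.
Zane ∩ Priya ∩ Emeka ∩ Hamid ∩ Bianca: 09:30-12:30, 14:30-15:30.
Zane ∩ Priya ∩ Emeka ∩ Hamid ∩ Bianca ∩ Sven: 09:30-12:30, 14:30-15:30.
The first common window of at least 90 minutes is 09:30-12:30, so the earliest start is 09:30.

09:30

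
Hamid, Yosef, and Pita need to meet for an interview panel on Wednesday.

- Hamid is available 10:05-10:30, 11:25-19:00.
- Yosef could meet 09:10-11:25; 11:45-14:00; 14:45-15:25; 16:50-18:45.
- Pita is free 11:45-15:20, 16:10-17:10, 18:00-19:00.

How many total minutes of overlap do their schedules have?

Hamid ∩ Yosef: 10:05-10:30, 11:45-14:00, 14:45-15:25, 16:50-18:45.
Hamid ∩ Yosef ∩ Pita: 11:45-14:00, 14:45-15:20, 16:50-17:10, 18:00-18:45.
Summing the common windows: 135 + 35 + 20 + 45 = 235 minutes.

235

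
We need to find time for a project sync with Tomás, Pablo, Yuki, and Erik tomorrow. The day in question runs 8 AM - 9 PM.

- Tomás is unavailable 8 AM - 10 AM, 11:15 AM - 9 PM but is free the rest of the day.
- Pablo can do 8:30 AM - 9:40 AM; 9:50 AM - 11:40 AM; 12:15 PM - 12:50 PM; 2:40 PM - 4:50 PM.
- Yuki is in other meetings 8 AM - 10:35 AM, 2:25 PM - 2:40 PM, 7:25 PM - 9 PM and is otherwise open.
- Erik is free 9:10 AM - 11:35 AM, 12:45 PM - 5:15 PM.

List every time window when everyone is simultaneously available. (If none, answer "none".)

Tomás free: 10:00-11:15 (invert busy blocks within the working day).
Pablo free: 08:30-09:40, 09:50-11:40, 12:15-12:50, 14:40-16:50.
Yuki free: 10:35-14:25, 14:40-19:25 (invert busy blocks within the working day).
Erik free: 09:10-11:35, 12:45-17:15.
Tomás ∩ Pablo: 10:00-11:15.
Tomás ∩ Pablo ∩ Yuki: 10:35-11:15.
Tomás ∩ Pablo ∩ Yuki ∩ Erik: 10:35-11:15.

10:35-11:15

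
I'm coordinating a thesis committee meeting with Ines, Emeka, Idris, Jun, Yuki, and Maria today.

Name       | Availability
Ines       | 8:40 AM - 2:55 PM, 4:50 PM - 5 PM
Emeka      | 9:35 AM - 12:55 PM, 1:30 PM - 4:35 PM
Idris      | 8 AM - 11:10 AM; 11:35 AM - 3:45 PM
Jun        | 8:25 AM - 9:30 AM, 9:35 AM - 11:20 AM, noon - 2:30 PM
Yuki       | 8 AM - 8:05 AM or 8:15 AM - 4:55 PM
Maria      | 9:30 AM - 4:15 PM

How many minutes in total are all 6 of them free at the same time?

210

Ines ∩ Emeka: 09:35-12:55, 13:30-14:55.
Ines ∩ Emeka ∩ Idris: 09:35-11:10, 11:35-12:55, 13:30-14:55.
Ines ∩ Emeka ∩ Idris ∩ Jun: 09:35-11:10, 12:00-12:55, 13:30-14:30.
Ines ∩ Emeka ∩ Idris ∩ Jun ∩ Yuki: 09:35-11:10, 12:00-12:55, 13:30-14:30.
Ines ∩ Emeka ∩ Idris ∩ Jun ∩ Yuki ∩ Maria: 09:35-11:10, 12:00-12:55, 13:30-14:30.
Those are the intersection windows.
Summing the common windows: 95 + 55 + 60 = 210 minutes.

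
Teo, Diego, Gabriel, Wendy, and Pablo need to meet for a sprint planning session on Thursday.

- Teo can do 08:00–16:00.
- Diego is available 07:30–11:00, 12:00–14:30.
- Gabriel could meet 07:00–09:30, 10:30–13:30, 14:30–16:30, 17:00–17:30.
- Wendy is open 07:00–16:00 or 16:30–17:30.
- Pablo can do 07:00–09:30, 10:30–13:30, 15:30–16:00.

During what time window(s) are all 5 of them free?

08:00-09:30, 10:30-11:00, 12:00-13:30

Teo ∩ Diego: 08:00-11:00, 12:00-14:30.
Teo ∩ Diego ∩ Gabriel: 08:00-09:30, 10:30-11:00, 12:00-13:30.
Teo ∩ Diego ∩ Gabriel ∩ Wendy: 08:00-09:30, 10:30-11:00, 12:00-13:30.
Teo ∩ Diego ∩ Gabriel ∩ Wendy ∩ Pablo: 08:00-09:30, 10:30-11:00, 12:00-13:30.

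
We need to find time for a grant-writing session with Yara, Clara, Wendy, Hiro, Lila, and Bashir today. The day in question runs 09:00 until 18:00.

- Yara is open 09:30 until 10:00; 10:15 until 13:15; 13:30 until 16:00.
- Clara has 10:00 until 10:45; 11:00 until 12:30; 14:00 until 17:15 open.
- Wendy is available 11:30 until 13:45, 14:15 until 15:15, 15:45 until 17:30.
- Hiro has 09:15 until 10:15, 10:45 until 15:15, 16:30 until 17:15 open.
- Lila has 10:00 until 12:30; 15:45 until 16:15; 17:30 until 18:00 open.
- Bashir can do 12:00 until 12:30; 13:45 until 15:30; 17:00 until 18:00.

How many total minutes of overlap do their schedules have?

Yara ∩ Clara: 10:15-10:45, 11:00-12:30, 14:00-16:00.
Yara ∩ Clara ∩ Wendy: 11:30-12:30, 14:15-15:15, 15:45-16:00.
Yara ∩ Clara ∩ Wendy ∩ Hiro: 11:30-12:30, 14:15-15:15.
Yara ∩ Clara ∩ Wendy ∩ Hiro ∩ Lila: 11:30-12:30.
Yara ∩ Clara ∩ Wendy ∩ Hiro ∩ Lila ∩ Bashir: 12:00-12:30.
That's a single block of 30 minutes.

30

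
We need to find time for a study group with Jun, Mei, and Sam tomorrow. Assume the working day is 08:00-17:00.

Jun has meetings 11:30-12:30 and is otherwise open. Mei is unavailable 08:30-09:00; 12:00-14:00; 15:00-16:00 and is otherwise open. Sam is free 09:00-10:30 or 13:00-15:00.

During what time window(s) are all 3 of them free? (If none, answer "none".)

Jun free: 08:00-11:30, 12:30-17:00 (invert busy blocks within the working day).
Mei free: 08:00-08:30, 09:00-12:00, 14:00-15:00, 16:00-17:00 (invert busy blocks within the working day).
Sam free: 09:00-10:30, 13:00-15:00.
Jun ∩ Mei: 08:00-08:30, 09:00-11:30, 14:00-15:00, 16:00-17:00.
Jun ∩ Mei ∩ Sam: 09:00-10:30, 14:00-15:00.

09:00-10:30, 14:00-15:00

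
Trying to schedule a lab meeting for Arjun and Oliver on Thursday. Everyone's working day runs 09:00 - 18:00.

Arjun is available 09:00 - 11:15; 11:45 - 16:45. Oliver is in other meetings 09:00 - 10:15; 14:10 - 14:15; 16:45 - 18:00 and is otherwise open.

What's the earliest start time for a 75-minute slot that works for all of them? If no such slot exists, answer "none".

11:45

Arjun free: 09:00-11:15, 11:45-16:45.
Oliver free: 10:15-14:10, 14:15-16:45 (invert busy blocks within the working day).
Arjun ∩ Oliver: 10:15-11:15, 11:45-14:10, 14:15-16:45.
The first common window of at least 75 minutes is 11:45-14:10, so the earliest start is 11:45.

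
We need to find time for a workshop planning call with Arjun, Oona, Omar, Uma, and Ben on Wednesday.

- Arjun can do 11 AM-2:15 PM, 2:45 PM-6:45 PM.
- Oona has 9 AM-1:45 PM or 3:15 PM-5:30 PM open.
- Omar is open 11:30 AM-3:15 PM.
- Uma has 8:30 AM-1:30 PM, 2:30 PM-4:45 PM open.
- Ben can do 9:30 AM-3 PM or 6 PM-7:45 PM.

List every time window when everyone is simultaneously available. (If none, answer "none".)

Arjun ∩ Oona: 11:00-13:45, 15:15-17:30.
Arjun ∩ Oona ∩ Omar: 11:30-13:45.
Arjun ∩ Oona ∩ Omar ∩ Uma: 11:30-13:30.
Arjun ∩ Oona ∩ Omar ∩ Uma ∩ Ben: 11:30-13:30.
Those are the intersection windows.

11:30-13:30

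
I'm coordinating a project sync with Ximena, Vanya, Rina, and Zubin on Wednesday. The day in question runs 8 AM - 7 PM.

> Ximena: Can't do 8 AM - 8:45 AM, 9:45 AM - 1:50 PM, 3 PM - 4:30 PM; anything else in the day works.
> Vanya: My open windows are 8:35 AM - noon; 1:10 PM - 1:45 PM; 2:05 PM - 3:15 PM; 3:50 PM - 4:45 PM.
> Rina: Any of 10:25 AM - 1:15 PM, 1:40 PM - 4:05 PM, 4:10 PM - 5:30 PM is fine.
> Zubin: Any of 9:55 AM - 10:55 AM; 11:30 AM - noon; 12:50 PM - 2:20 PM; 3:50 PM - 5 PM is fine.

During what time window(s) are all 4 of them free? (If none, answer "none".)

14:05-14:20, 16:30-16:45

Ximena free: 08:45-09:45, 13:50-15:00, 16:30-19:00 (invert busy blocks within the working day).
Vanya free: 08:35-12:00, 13:10-13:45, 14:05-15:15, 15:50-16:45.
Rina free: 10:25-13:15, 13:40-16:05, 16:10-17:30.
Zubin free: 09:55-10:55, 11:30-12:00, 12:50-14:20, 15:50-17:00.
Ximena ∩ Vanya: 08:45-09:45, 14:05-15:00, 16:30-16:45.
Ximena ∩ Vanya ∩ Rina: 14:05-15:00, 16:30-16:45.
Ximena ∩ Vanya ∩ Rina ∩ Zubin: 14:05-14:20, 16:30-16:45.
So the common availability across everyone is 14:05-14:20, 16:30-16:45.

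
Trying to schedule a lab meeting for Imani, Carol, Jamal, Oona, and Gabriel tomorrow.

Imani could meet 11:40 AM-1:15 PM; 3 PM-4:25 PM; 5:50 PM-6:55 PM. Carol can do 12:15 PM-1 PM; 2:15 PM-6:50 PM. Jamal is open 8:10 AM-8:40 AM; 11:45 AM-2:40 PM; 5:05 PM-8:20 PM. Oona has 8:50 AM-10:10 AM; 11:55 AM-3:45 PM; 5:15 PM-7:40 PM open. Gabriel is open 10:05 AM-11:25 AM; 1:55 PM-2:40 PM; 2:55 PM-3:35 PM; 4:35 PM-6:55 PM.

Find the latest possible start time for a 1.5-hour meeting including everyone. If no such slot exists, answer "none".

Imani ∩ Carol: 12:15-13:00, 15:00-16:25, 17:50-18:50.
Imani ∩ Carol ∩ Jamal: 12:15-13:00, 17:50-18:50.
Imani ∩ Carol ∩ Jamal ∩ Oona: 12:15-13:00, 17:50-18:50.
Imani ∩ Carol ∩ Jamal ∩ Oona ∩ Gabriel: 17:50-18:50.
Those are the intersection windows.
No common window is at least 90 minutes long.

none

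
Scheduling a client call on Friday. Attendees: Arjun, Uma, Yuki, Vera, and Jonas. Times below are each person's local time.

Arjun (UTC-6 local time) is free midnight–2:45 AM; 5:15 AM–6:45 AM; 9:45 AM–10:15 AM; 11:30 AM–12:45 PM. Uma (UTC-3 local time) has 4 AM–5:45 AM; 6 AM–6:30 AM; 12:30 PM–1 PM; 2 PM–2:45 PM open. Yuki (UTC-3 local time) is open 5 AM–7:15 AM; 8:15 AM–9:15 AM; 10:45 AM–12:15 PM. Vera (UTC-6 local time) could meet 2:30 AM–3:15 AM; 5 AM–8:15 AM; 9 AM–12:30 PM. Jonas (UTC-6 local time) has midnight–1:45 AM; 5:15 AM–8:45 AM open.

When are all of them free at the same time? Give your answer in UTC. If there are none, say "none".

none

Arjun in UTC: 06:00-08:45, 11:15-12:45, 15:45-16:15, 17:30-18:45 (add 6h to convert from UTC-6).
Uma in UTC: 07:00-08:45, 09:00-09:30, 15:30-16:00, 17:00-17:45 (add 3h to convert from UTC-3).
Yuki in UTC: 08:00-10:15, 11:15-12:15, 13:45-15:15 (add 3h to convert from UTC-3).
Vera in UTC: 08:30-09:15, 11:00-14:15, 15:00-18:30 (add 6h to convert from UTC-6).
Jonas in UTC: 06:00-07:45, 11:15-14:45 (add 6h to convert from UTC-6).
Arjun ∩ Uma: 07:00-08:45, 15:45-16:00, 17:30-17:45.
Arjun ∩ Uma ∩ Yuki: 08:00-08:45.
Arjun ∩ Uma ∩ Yuki ∩ Vera: 08:30-08:45.
Arjun ∩ Uma ∩ Yuki ∩ Vera ∩ Jonas: ∅.
There is no time when everyone is free.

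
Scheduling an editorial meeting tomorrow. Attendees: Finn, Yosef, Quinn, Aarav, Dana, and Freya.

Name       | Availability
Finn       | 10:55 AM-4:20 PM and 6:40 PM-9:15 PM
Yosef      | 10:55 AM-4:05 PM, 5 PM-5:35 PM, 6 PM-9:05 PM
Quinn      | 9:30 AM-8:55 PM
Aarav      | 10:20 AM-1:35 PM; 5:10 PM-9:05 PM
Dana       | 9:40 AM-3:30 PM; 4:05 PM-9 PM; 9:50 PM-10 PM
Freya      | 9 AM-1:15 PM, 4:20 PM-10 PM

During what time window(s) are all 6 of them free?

10:55-13:15, 18:40-20:55

Finn ∩ Yosef: 10:55-16:05, 18:40-21:05.
Finn ∩ Yosef ∩ Quinn: 10:55-16:05, 18:40-20:55.
Finn ∩ Yosef ∩ Quinn ∩ Aarav: 10:55-13:35, 18:40-20:55.
Finn ∩ Yosef ∩ Quinn ∩ Aarav ∩ Dana: 10:55-13:35, 18:40-20:55.
Finn ∩ Yosef ∩ Quinn ∩ Aarav ∩ Dana ∩ Freya: 10:55-13:15, 18:40-20:55.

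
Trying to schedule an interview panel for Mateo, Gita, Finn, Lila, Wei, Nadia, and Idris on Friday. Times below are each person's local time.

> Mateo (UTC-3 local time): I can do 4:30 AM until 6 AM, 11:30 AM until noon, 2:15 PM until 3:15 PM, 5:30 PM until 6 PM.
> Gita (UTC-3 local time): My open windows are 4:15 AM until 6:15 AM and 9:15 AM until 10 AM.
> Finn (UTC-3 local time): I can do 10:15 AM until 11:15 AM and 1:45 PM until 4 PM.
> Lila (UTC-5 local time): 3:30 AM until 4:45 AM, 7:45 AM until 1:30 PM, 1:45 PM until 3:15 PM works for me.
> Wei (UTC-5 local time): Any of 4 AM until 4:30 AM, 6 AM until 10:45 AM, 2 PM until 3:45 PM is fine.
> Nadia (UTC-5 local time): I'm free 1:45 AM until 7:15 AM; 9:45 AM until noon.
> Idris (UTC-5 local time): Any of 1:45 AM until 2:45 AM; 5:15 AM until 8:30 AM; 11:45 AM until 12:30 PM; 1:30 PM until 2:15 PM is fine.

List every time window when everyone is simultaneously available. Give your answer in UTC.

none

Mateo in UTC: 07:30-09:00, 14:30-15:00, 17:15-18:15, 20:30-21:00 (add 3h to convert from UTC-3).
Gita in UTC: 07:15-09:15, 12:15-13:00 (add 3h to convert from UTC-3).
Finn in UTC: 13:15-14:15, 16:45-19:00 (add 3h to convert from UTC-3).
Lila in UTC: 08:30-09:45, 12:45-18:30, 18:45-20:15 (add 5h to convert from UTC-5).
Wei in UTC: 09:00-09:30, 11:00-15:45, 19:00-20:45 (add 5h to convert from UTC-5).
Nadia in UTC: 06:45-12:15, 14:45-17:00 (add 5h to convert from UTC-5).
Idris in UTC: 06:45-07:45, 10:15-13:30, 16:45-17:30, 18:30-19:15 (add 5h to convert from UTC-5).
Mateo ∩ Gita: 07:30-09:00.
Mateo ∩ Gita ∩ Finn: ∅.
Mateo ∩ Gita ∩ Finn ∩ Lila: ∅.
Mateo ∩ Gita ∩ Finn ∩ Lila ∩ Wei: ∅.
Mateo ∩ Gita ∩ Finn ∩ Lila ∩ Wei ∩ Nadia: ∅.
Mateo ∩ Gita ∩ Finn ∩ Lila ∩ Wei ∩ Nadia ∩ Idris: ∅.
There is no time when everyone is free.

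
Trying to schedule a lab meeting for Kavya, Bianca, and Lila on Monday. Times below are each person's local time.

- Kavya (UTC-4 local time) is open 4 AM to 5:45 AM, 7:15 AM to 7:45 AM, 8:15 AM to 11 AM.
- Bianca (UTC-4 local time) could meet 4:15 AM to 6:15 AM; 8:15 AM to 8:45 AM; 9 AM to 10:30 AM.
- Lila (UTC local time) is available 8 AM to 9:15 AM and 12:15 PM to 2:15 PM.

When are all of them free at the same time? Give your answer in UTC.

08:15-09:15, 12:15-12:45, 13:00-14:15

Kavya in UTC: 08:00-09:45, 11:15-11:45, 12:15-15:00 (add 4h to convert from UTC-4).
Bianca in UTC: 08:15-10:15, 12:15-12:45, 13:00-14:30 (add 4h to convert from UTC-4).
Lila in UTC: 08:00-09:15, 12:15-14:15.
Kavya ∩ Bianca: 08:15-09:45, 12:15-12:45, 13:00-14:30.
Kavya ∩ Bianca ∩ Lila: 08:15-09:15, 12:15-12:45, 13:00-14:15.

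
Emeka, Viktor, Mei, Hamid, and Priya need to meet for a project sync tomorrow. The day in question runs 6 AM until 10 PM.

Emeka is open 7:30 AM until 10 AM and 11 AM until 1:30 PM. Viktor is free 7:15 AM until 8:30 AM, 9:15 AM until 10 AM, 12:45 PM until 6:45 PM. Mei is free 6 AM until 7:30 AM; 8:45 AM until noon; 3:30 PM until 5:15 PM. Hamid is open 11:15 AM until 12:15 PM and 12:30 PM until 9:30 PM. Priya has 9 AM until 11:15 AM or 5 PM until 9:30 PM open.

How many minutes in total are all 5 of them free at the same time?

0

Emeka ∩ Viktor: 07:30-08:30, 09:15-10:00, 12:45-13:30.
Emeka ∩ Viktor ∩ Mei: 09:15-10:00.
Emeka ∩ Viktor ∩ Mei ∩ Hamid: ∅.
Emeka ∩ Viktor ∩ Mei ∩ Hamid ∩ Priya: ∅.
There is no time when everyone is free.
There is no common window, so the total is 0 minutes.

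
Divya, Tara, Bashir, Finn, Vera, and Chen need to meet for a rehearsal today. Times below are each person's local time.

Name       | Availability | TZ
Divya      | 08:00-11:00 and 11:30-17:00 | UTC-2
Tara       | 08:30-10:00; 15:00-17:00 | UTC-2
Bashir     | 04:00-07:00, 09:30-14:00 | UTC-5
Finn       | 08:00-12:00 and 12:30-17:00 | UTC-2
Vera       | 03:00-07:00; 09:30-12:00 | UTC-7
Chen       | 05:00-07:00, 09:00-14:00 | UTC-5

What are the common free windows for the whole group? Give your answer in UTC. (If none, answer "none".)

Divya in UTC: 10:00-13:00, 13:30-19:00 (add 2h to convert from UTC-2).
Tara in UTC: 10:30-12:00, 17:00-19:00 (add 2h to convert from UTC-2).
Bashir in UTC: 09:00-12:00, 14:30-19:00 (add 5h to convert from UTC-5).
Finn in UTC: 10:00-14:00, 14:30-19:00 (add 2h to convert from UTC-2).
Vera in UTC: 10:00-14:00, 16:30-19:00 (add 7h to convert from UTC-7).
Chen in UTC: 10:00-12:00, 14:00-19:00 (add 5h to convert from UTC-5).
Divya ∩ Tara: 10:30-12:00, 17:00-19:00.
Divya ∩ Tara ∩ Bashir: 10:30-12:00, 17:00-19:00.
Divya ∩ Tara ∩ Bashir ∩ Finn: 10:30-12:00, 17:00-19:00.
Divya ∩ Tara ∩ Bashir ∩ Finn ∩ Vera: 10:30-12:00, 17:00-19:00.
Divya ∩ Tara ∩ Bashir ∩ Finn ∩ Vera ∩ Chen: 10:30-12:00, 17:00-19:00.

10:30-12:00, 17:00-19:00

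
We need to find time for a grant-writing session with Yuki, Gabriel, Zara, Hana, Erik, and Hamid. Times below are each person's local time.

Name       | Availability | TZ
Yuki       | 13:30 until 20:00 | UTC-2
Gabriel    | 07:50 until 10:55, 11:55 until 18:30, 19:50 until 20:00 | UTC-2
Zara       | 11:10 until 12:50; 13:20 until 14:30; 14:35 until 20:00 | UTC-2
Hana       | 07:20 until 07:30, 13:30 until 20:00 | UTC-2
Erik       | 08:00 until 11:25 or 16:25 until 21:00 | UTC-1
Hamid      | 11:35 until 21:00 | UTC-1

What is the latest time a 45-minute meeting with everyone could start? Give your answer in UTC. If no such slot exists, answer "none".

Yuki in UTC: 15:30-22:00 (add 2h to convert from UTC-2).
Gabriel in UTC: 09:50-12:55, 13:55-20:30, 21:50-22:00 (add 2h to convert from UTC-2).
Zara in UTC: 13:10-14:50, 15:20-16:30, 16:35-22:00 (add 2h to convert from UTC-2).
Hana in UTC: 09:20-09:30, 15:30-22:00 (add 2h to convert from UTC-2).
Erik in UTC: 09:00-12:25, 17:25-22:00 (add 1h to convert from UTC-1).
Hamid in UTC: 12:35-22:00 (add 1h to convert from UTC-1).
Yuki ∩ Gabriel: 15:30-20:30, 21:50-22:00.
Yuki ∩ Gabriel ∩ Zara: 15:30-16:30, 16:35-20:30, 21:50-22:00.
Yuki ∩ Gabriel ∩ Zara ∩ Hana: 15:30-16:30, 16:35-20:30, 21:50-22:00.
Yuki ∩ Gabriel ∩ Zara ∩ Hana ∩ Erik: 17:25-20:30, 21:50-22:00.
Yuki ∩ Gabriel ∩ Zara ∩ Hana ∩ Erik ∩ Hamid: 17:25-20:30, 21:50-22:00.
The last common window of at least 45 minutes is 17:25-20:30; a 45-minute meeting can start as late as 19:45 and still end by 20:30.

19:45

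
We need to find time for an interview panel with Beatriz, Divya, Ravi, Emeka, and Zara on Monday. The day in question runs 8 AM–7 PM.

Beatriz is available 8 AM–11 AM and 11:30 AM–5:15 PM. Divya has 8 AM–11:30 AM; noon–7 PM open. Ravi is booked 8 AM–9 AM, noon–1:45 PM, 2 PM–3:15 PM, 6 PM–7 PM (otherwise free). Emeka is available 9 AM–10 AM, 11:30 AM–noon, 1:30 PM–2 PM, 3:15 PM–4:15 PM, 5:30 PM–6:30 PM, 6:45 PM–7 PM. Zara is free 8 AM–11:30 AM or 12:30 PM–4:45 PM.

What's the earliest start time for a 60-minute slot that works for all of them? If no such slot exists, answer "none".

09:00

Beatriz free: 08:00-11:00, 11:30-17:15.
Divya free: 08:00-11:30, 12:00-19:00.
Ravi free: 09:00-12:00, 13:45-14:00, 15:15-18:00 (invert busy blocks within the working day).
Emeka free: 09:00-10:00, 11:30-12:00, 13:30-14:00, 15:15-16:15, 17:30-18:30, 18:45-19:00.
Zara free: 08:00-11:30, 12:30-16:45.
Beatriz ∩ Divya: 08:00-11:00, 12:00-17:15.
Beatriz ∩ Divya ∩ Ravi: 09:00-11:00, 13:45-14:00, 15:15-17:15.
Beatriz ∩ Divya ∩ Ravi ∩ Emeka: 09:00-10:00, 13:45-14:00, 15:15-16:15.
Beatriz ∩ Divya ∩ Ravi ∩ Emeka ∩ Zara: 09:00-10:00, 13:45-14:00, 15:15-16:15.
So the common availability across everyone is 09:00-10:00, 13:45-14:00, 15:15-16:15.
The first common window of at least 60 minutes is 09:00-10:00, so the earliest start is 09:00.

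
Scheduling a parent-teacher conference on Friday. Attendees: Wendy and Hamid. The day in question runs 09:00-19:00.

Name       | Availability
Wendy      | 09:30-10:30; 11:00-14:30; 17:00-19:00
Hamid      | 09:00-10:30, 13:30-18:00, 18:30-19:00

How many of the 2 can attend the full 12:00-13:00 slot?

Wendy can make the full 12:00-13:00 slot — that's 1.

1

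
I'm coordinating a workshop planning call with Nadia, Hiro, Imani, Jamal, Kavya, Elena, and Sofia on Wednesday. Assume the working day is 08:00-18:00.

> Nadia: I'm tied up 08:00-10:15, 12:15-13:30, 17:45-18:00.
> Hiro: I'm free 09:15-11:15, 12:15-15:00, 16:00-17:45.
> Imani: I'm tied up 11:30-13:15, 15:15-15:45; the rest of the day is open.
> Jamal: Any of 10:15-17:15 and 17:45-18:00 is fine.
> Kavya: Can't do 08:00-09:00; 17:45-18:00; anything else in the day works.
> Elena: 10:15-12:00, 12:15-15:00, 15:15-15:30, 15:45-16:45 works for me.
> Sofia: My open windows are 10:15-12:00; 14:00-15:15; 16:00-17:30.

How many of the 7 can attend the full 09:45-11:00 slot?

Nadia free: 10:15-12:15, 13:30-17:45 (invert busy blocks within the working day).
Hiro free: 09:15-11:15, 12:15-15:00, 16:00-17:45.
Imani free: 08:00-11:30, 13:15-15:15, 15:45-18:00 (invert busy blocks within the working day).
Jamal free: 10:15-17:15, 17:45-18:00.
Kavya free: 09:00-17:45 (invert busy blocks within the working day).
Elena free: 10:15-12:00, 12:15-15:00, 15:15-15:30, 15:45-16:45.
Sofia free: 10:15-12:00, 14:00-15:15, 16:00-17:30.
Hiro, Imani, and Kavya can make the full 09:45-11:00 slot — that's 3.

3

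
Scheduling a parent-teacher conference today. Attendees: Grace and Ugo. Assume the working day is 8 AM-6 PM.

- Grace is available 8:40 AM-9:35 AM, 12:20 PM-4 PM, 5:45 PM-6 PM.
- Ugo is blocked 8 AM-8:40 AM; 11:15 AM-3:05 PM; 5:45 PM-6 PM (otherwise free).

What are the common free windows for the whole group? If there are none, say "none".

Grace free: 08:40-09:35, 12:20-16:00, 17:45-18:00.
Ugo free: 08:40-11:15, 15:05-17:45 (invert busy blocks within the working day).
Grace ∩ Ugo: 08:40-09:35, 15:05-16:00.

08:40-09:35, 15:05-16:00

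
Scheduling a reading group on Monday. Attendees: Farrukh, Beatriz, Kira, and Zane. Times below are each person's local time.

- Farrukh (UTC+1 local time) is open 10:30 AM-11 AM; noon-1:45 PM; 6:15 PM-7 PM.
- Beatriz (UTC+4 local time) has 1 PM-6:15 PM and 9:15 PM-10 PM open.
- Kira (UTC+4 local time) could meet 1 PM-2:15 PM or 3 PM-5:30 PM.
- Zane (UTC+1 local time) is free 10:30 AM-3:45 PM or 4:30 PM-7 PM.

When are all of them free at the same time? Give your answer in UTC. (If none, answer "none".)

09:30-10:00, 11:00-12:45

Farrukh in UTC: 09:30-10:00, 11:00-12:45, 17:15-18:00 (subtract 1h to convert from UTC+1).
Beatriz in UTC: 09:00-14:15, 17:15-18:00 (subtract 4h to convert from UTC+4).
Kira in UTC: 09:00-10:15, 11:00-13:30 (subtract 4h to convert from UTC+4).
Zane in UTC: 09:30-14:45, 15:30-18:00 (subtract 1h to convert from UTC+1).
Farrukh ∩ Beatriz: 09:30-10:00, 11:00-12:45, 17:15-18:00.
Farrukh ∩ Beatriz ∩ Kira: 09:30-10:00, 11:00-12:45.
Farrukh ∩ Beatriz ∩ Kira ∩ Zane: 09:30-10:00, 11:00-12:45.
So the common availability across everyone is 09:30-10:00, 11:00-12:45.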